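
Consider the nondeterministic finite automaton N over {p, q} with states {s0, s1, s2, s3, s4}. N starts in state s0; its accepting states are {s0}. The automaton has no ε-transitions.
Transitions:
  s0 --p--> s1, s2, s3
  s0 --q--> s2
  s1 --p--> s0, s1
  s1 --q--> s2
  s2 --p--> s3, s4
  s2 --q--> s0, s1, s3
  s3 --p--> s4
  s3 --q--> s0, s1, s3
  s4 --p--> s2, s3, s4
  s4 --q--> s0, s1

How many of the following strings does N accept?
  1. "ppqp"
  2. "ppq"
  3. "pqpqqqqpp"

"ppqp": accepted
"ppq": accepted
"pqpqqqqpp": accepted

3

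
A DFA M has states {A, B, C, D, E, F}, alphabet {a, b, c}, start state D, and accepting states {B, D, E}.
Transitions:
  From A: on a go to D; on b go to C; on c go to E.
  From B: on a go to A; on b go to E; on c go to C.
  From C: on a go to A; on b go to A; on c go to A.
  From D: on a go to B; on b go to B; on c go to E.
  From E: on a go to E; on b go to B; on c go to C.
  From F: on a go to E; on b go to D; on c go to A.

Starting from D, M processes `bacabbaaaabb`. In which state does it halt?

E

D --b--> B
B --a--> A
A --c--> E
E --a--> E
E --b--> B
B --b--> E
E --a--> E
E --a--> E
E --a--> E
E --a--> E
E --b--> B
B --b--> E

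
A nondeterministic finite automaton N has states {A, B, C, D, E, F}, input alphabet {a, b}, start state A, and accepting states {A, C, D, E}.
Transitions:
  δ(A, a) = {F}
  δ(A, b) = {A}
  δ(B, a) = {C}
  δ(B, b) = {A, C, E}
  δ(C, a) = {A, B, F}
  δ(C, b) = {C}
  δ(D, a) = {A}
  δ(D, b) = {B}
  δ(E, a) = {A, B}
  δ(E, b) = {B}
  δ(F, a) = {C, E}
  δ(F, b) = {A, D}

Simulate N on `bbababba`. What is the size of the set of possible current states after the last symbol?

Start: {A}
read b: {A}
read b: {A}
read a: {F}
read b: {A, D}
read a: {A, F}
read b: {A, D}
read b: {A, B}
read a: {C, F}
Final reachable set {C, F} has 2 states.

2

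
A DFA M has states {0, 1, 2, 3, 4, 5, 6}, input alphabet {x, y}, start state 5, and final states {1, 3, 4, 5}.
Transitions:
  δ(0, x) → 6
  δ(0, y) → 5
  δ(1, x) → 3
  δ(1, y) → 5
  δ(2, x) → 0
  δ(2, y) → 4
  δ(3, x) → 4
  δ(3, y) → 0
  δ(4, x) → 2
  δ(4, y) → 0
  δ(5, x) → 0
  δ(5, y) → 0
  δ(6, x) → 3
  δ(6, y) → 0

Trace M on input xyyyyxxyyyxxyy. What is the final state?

5

5 --x--> 0
0 --y--> 5
5 --y--> 0
0 --y--> 5
5 --y--> 0
0 --x--> 6
6 --x--> 3
3 --y--> 0
0 --y--> 5
5 --y--> 0
0 --x--> 6
6 --x--> 3
3 --y--> 0
0 --y--> 5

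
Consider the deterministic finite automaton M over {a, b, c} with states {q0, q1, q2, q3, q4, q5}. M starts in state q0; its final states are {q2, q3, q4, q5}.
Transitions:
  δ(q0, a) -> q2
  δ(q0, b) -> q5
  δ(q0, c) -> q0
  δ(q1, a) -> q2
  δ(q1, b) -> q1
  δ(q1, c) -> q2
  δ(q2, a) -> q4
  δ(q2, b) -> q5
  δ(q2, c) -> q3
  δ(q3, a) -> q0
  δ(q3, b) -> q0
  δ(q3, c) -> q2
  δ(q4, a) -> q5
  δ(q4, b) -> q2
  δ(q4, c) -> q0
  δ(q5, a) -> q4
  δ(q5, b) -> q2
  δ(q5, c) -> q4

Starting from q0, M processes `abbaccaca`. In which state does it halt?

q0

q0 --a--> q2
q2 --b--> q5
q5 --b--> q2
q2 --a--> q4
q4 --c--> q0
q0 --c--> q0
q0 --a--> q2
q2 --c--> q3
q3 --a--> q0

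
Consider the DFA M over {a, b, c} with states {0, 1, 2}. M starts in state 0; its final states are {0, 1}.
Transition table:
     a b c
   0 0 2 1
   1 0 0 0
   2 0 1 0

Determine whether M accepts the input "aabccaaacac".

0 --a--> 0
0 --a--> 0
0 --b--> 2
2 --c--> 0
0 --c--> 1
1 --a--> 0
0 --a--> 0
0 --a--> 0
0 --c--> 1
1 --a--> 0
0 --c--> 1
End in state 1, which is an accepting state.

accepted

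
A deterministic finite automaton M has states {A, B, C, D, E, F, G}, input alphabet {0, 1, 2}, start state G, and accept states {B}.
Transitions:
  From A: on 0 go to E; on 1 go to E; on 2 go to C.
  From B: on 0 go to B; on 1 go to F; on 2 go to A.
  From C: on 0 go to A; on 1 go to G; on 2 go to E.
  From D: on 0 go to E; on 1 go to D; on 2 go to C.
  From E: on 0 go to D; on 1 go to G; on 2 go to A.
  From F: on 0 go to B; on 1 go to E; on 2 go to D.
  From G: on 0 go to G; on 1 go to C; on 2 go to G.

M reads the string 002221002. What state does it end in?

G --0--> G
G --0--> G
G --2--> G
G --2--> G
G --2--> G
G --1--> C
C --0--> A
A --0--> E
E --2--> A

A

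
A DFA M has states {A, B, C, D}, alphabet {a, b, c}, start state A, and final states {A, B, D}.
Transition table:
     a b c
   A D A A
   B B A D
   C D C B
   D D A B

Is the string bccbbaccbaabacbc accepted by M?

accepted

A --b--> A
A --c--> A
A --c--> A
A --b--> A
A --b--> A
A --a--> D
D --c--> B
B --c--> D
D --b--> A
A --a--> D
D --a--> D
D --b--> A
A --a--> D
D --c--> B
B --b--> A
A --c--> A
End in state A, which is an accepting state.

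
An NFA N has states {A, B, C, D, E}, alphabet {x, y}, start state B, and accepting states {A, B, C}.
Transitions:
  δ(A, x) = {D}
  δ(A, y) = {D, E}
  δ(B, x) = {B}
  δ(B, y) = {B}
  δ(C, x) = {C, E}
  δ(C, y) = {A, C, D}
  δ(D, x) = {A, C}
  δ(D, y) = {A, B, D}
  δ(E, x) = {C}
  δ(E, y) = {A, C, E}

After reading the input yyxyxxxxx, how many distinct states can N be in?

1

Start: {B}
read y: {B}
read y: {B}
read x: {B}
read y: {B}
read x: {B}
read x: {B}
read x: {B}
read x: {B}
read x: {B}
Final reachable set {B} has 1 state.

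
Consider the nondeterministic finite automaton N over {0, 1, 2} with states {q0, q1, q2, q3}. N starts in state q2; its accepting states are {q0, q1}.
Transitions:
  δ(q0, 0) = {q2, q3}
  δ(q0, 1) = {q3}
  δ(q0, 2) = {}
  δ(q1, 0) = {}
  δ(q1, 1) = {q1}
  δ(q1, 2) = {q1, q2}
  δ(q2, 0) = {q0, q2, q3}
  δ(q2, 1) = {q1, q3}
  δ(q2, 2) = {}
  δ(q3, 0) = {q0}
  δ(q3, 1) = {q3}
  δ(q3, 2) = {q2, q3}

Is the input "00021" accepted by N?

Start: {q2}
read 0: {q0, q2, q3}
read 0: {q0, q2, q3}
read 0: {q0, q2, q3}
read 2: {q2, q3}
read 1: {q1, q3}
Reachable ∩ accepting = {q1} — nonempty.

accepted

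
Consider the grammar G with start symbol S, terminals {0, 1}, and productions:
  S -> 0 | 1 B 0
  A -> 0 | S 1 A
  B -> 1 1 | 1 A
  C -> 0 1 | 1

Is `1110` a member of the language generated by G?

yes

S ⇒ 1B0 ⇒ 1110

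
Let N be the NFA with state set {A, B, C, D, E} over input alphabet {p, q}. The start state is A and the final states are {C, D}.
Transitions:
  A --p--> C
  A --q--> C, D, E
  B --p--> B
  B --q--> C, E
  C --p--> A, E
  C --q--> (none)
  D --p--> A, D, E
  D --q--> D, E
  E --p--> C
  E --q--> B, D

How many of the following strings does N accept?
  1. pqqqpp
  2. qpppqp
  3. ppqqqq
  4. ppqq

3

pqqqpp: rejected
qpppqp: accepted
ppqqqq: accepted
ppqq: accepted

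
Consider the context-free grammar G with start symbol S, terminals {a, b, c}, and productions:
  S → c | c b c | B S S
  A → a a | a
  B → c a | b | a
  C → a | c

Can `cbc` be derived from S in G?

S ⇒ cbc

yes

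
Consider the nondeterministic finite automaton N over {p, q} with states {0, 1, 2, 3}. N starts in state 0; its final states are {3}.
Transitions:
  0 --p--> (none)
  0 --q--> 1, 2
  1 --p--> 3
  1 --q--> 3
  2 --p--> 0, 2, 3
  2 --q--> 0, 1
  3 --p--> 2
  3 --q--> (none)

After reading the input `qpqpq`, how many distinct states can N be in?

Start: {0}
read q: {1, 2}
read p: {0, 2, 3}
read q: {0, 1, 2}
read p: {0, 2, 3}
read q: {0, 1, 2}
Final reachable set {0, 1, 2} has 3 states.

3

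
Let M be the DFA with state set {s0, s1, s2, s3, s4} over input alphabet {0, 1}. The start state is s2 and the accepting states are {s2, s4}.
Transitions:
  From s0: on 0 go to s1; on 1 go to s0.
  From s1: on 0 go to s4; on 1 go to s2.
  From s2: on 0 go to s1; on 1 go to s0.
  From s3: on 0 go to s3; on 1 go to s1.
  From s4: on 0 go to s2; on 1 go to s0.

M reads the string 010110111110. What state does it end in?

s1

s2 --0--> s1
s1 --1--> s2
s2 --0--> s1
s1 --1--> s2
s2 --1--> s0
s0 --0--> s1
s1 --1--> s2
s2 --1--> s0
s0 --1--> s0
s0 --1--> s0
s0 --1--> s0
s0 --0--> s1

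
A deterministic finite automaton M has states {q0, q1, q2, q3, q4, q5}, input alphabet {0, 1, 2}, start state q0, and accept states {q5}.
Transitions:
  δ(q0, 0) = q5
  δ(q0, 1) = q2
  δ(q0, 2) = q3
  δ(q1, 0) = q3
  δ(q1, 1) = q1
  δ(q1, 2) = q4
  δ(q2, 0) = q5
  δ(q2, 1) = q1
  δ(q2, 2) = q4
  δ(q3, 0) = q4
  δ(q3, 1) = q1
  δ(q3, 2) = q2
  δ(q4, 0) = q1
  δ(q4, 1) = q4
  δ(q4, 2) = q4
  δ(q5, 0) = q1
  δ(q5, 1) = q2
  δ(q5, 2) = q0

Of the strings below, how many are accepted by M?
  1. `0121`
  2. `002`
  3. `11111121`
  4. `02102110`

0

`0121`: rejected
`002`: rejected
`11111121`: rejected
`02102110`: rejected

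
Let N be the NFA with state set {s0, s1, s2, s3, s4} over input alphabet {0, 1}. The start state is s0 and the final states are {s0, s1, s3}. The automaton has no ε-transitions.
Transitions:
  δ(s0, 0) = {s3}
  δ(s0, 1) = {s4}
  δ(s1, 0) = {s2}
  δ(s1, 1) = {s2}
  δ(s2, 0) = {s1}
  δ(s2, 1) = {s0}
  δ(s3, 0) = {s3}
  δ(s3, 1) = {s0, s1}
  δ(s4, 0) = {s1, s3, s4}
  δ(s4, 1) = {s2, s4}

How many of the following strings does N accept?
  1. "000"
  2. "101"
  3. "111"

"000": accepted
"101": accepted
"111": accepted

3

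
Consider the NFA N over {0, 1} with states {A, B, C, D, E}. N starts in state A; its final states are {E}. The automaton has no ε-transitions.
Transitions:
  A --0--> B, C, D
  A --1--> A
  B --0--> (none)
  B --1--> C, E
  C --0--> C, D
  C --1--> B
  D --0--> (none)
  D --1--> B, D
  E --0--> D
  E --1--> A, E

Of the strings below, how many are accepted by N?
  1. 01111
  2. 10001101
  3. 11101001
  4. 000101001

1

01111: accepted
10001101: rejected
11101001: rejected
000101001: rejected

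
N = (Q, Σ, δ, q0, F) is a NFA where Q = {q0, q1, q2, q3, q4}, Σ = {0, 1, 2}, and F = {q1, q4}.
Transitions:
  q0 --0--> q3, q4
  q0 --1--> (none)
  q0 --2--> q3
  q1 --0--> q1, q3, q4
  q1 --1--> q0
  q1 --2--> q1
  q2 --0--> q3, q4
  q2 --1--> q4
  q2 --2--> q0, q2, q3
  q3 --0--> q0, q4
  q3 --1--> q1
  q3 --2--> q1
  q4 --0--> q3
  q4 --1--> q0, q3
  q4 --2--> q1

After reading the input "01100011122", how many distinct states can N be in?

Start: {q0}
read 0: {q3, q4}
read 1: {q0, q1, q3}
read 1: {q0, q1}
read 0: {q1, q3, q4}
read 0: {q0, q1, q3, q4}
read 0: {q0, q1, q3, q4}
read 1: {q0, q1, q3}
read 1: {q0, q1}
read 1: {q0}
read 2: {q3}
read 2: {q1}
Final reachable set {q1} has 1 state.

1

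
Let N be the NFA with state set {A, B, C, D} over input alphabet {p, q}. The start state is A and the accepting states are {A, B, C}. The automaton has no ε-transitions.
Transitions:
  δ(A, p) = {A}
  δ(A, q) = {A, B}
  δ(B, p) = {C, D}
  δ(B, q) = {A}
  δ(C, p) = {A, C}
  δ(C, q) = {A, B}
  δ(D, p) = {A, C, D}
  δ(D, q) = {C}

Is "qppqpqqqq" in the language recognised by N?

accepted

Start: {A}
read q: {A, B}
read p: {A, C, D}
read p: {A, C, D}
read q: {A, B, C}
read p: {A, C, D}
read q: {A, B, C}
read q: {A, B}
read q: {A, B}
read q: {A, B}
Reachable ∩ accepting = {A, B} — nonempty.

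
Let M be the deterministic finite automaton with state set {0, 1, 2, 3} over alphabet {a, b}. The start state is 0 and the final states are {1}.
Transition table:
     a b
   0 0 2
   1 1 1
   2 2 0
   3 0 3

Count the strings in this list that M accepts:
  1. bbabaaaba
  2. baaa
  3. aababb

bbabaaaba: rejected
baaa: rejected
aababb: rejected

0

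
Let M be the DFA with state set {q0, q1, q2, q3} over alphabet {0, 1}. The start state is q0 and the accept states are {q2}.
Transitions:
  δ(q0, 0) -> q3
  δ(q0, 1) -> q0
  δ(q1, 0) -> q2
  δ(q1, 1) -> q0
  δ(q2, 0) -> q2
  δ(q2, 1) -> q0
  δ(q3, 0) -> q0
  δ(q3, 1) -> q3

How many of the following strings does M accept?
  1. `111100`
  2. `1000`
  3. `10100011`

0

`111100`: rejected
`1000`: rejected
`10100011`: rejected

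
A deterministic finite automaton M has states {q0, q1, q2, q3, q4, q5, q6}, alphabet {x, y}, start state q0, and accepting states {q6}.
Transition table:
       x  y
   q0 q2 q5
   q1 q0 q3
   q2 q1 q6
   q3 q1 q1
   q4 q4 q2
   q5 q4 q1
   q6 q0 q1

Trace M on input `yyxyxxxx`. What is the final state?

q4

q0 --y--> q5
q5 --y--> q1
q1 --x--> q0
q0 --y--> q5
q5 --x--> q4
q4 --x--> q4
q4 --x--> q4
q4 --x--> q4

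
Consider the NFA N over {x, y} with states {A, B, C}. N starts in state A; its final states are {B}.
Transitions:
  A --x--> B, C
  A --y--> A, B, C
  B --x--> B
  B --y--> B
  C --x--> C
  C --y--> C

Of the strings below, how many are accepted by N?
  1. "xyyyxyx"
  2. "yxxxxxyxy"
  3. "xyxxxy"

"xyyyxyx": accepted
"yxxxxxyxy": accepted
"xyxxxy": accepted

3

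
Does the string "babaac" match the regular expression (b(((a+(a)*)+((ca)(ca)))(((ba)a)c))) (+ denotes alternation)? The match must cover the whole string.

yes

Split as b·abaac: b matches b and (((a+(a)*)+((ca)(ca)))(((ba)a)c)) matches abaac.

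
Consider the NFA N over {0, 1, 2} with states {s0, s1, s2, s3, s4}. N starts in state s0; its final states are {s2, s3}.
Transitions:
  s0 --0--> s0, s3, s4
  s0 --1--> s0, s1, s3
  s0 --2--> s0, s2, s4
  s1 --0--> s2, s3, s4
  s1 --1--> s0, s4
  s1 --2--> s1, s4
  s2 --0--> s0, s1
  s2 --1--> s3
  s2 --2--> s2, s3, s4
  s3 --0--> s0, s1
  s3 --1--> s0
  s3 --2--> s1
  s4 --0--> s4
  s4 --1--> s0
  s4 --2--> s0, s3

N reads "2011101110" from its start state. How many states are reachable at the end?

Start: {s0}
read 2: {s0, s2, s4}
read 0: {s0, s1, s3, s4}
read 1: {s0, s1, s3, s4}
read 1: {s0, s1, s3, s4}
read 1: {s0, s1, s3, s4}
read 0: {s0, s1, s2, s3, s4}
read 1: {s0, s1, s3, s4}
read 1: {s0, s1, s3, s4}
read 1: {s0, s1, s3, s4}
read 0: {s0, s1, s2, s3, s4}
Final reachable set {s0, s1, s2, s3, s4} has 5 states.

5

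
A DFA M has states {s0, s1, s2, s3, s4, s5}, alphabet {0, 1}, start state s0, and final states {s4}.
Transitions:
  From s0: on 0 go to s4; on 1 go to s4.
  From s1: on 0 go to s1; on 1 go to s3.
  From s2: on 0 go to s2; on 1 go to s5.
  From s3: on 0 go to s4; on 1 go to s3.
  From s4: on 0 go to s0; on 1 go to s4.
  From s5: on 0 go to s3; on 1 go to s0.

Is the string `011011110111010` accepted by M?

rejected

s0 --0--> s4
s4 --1--> s4
s4 --1--> s4
s4 --0--> s0
s0 --1--> s4
s4 --1--> s4
s4 --1--> s4
s4 --1--> s4
s4 --0--> s0
s0 --1--> s4
s4 --1--> s4
s4 --1--> s4
s4 --0--> s0
s0 --1--> s4
s4 --0--> s0
End in state s0, which is not an accepting state.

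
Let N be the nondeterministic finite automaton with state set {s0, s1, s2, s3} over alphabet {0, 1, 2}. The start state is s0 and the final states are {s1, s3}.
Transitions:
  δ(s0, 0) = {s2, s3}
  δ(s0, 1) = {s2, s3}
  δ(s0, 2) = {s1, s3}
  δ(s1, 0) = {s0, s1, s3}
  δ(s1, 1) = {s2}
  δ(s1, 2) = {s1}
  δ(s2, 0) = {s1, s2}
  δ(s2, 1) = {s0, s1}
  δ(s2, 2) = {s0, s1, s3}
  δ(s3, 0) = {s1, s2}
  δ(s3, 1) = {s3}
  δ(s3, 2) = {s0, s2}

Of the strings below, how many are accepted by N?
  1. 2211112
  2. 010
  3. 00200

3

2211112: accepted
010: accepted
00200: accepted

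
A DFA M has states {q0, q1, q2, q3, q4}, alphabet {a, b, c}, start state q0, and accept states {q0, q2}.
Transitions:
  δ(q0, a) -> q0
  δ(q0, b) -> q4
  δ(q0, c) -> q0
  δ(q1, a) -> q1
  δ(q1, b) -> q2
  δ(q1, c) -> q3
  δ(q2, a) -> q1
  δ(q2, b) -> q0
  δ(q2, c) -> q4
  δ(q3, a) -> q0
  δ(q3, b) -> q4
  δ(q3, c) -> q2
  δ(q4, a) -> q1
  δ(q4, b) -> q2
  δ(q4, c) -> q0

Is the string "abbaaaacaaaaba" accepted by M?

rejected

q0 --a--> q0
q0 --b--> q4
q4 --b--> q2
q2 --a--> q1
q1 --a--> q1
q1 --a--> q1
q1 --a--> q1
q1 --c--> q3
q3 --a--> q0
q0 --a--> q0
q0 --a--> q0
q0 --a--> q0
q0 --b--> q4
q4 --a--> q1
End in state q1, which is not an accepting state.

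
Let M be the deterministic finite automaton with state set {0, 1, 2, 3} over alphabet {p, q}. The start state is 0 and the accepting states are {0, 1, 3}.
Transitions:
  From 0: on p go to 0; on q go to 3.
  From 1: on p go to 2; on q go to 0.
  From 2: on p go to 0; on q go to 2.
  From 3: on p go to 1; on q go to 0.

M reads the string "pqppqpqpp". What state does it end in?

2

0 --p--> 0
0 --q--> 3
3 --p--> 1
1 --p--> 2
2 --q--> 2
2 --p--> 0
0 --q--> 3
3 --p--> 1
1 --p--> 2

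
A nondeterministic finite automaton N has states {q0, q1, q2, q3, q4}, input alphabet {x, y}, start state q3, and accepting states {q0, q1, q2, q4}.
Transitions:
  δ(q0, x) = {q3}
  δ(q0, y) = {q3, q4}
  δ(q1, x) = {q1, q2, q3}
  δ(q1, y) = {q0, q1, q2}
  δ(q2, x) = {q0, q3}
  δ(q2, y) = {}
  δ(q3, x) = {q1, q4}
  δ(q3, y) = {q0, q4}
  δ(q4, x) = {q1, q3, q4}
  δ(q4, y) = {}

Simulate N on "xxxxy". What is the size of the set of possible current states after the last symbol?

Start: {q3}
read x: {q1, q4}
read x: {q1, q2, q3, q4}
read x: {q0, q1, q2, q3, q4}
read x: {q0, q1, q2, q3, q4}
read y: {q0, q1, q2, q3, q4}
Final reachable set {q0, q1, q2, q3, q4} has 5 states.

5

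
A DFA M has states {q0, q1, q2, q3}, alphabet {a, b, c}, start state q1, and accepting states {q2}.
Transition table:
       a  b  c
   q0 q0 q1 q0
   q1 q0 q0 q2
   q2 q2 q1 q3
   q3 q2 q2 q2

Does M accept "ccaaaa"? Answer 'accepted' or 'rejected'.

accepted

q1 --c--> q2
q2 --c--> q3
q3 --a--> q2
q2 --a--> q2
q2 --a--> q2
q2 --a--> q2
End in state q2, which is an accepting state.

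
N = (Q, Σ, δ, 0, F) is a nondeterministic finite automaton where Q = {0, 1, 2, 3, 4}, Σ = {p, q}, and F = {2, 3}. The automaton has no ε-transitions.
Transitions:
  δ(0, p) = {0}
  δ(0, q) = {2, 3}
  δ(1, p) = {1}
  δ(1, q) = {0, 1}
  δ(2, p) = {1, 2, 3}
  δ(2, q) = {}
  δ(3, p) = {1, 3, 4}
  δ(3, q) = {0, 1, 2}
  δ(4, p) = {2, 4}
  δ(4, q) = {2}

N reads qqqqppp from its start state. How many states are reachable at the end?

Start: {0}
read q: {2, 3}
read q: {0, 1, 2}
read q: {0, 1, 2, 3}
read q: {0, 1, 2, 3}
read p: {0, 1, 2, 3, 4}
read p: {0, 1, 2, 3, 4}
read p: {0, 1, 2, 3, 4}
Final reachable set {0, 1, 2, 3, 4} has 5 states.

5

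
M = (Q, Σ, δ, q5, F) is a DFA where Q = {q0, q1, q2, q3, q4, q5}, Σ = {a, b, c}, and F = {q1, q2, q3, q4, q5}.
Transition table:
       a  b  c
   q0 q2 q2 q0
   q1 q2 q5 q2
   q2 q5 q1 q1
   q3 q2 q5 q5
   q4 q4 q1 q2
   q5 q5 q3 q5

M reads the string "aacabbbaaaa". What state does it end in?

q5 --a--> q5
q5 --a--> q5
q5 --c--> q5
q5 --a--> q5
q5 --b--> q3
q3 --b--> q5
q5 --b--> q3
q3 --a--> q2
q2 --a--> q5
q5 --a--> q5
q5 --a--> q5

q5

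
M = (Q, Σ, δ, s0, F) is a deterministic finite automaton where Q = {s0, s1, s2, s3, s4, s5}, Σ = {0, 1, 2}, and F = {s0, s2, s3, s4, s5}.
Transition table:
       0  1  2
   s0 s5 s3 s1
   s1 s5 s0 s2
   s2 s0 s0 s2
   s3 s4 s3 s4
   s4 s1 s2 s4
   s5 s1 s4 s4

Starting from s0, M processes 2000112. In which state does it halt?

s0 --2--> s1
s1 --0--> s5
s5 --0--> s1
s1 --0--> s5
s5 --1--> s4
s4 --1--> s2
s2 --2--> s2

s2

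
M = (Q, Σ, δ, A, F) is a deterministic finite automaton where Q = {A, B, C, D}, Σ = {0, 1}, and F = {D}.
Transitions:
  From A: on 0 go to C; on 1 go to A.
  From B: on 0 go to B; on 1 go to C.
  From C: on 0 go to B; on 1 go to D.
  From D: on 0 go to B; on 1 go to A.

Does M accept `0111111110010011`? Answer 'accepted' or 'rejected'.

A --0--> C
C --1--> D
D --1--> A
A --1--> A
A --1--> A
A --1--> A
A --1--> A
A --1--> A
A --1--> A
A --0--> C
C --0--> B
B --1--> C
C --0--> B
B --0--> B
B --1--> C
C --1--> D
End in state D, which is an accepting state.

accepted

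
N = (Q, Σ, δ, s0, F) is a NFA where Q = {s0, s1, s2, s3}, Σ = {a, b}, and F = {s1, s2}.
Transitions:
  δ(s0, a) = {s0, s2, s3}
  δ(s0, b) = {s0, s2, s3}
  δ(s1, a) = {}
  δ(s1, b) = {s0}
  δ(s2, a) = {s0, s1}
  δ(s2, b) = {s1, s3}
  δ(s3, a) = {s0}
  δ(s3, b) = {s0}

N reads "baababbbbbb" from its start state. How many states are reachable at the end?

4

Start: {s0}
read b: {s0, s2, s3}
read a: {s0, s1, s2, s3}
read a: {s0, s1, s2, s3}
read b: {s0, s1, s2, s3}
read a: {s0, s1, s2, s3}
read b: {s0, s1, s2, s3}
read b: {s0, s1, s2, s3}
read b: {s0, s1, s2, s3}
read b: {s0, s1, s2, s3}
read b: {s0, s1, s2, s3}
read b: {s0, s1, s2, s3}
Final reachable set {s0, s1, s2, s3} has 4 states.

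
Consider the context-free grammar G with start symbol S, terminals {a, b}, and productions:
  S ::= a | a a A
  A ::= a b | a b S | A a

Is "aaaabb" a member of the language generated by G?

no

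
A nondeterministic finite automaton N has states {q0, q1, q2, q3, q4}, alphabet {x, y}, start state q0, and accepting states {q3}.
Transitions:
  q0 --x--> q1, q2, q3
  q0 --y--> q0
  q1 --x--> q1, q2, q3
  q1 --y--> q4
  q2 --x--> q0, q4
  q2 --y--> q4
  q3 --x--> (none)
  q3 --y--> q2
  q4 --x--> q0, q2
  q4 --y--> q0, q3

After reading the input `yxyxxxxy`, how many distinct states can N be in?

4

Start: {q0}
read y: {q0}
read x: {q1, q2, q3}
read y: {q2, q4}
read x: {q0, q2, q4}
read x: {q0, q1, q2, q3, q4}
read x: {q0, q1, q2, q3, q4}
read x: {q0, q1, q2, q3, q4}
read y: {q0, q2, q3, q4}
Final reachable set {q0, q2, q3, q4} has 4 states.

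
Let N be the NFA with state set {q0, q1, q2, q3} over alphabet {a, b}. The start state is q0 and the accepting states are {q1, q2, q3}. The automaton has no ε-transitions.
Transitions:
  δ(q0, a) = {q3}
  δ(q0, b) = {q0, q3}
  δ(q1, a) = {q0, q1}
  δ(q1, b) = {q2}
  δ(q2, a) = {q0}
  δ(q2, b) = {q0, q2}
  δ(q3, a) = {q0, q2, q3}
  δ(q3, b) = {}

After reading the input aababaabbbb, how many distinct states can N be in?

Start: {q0}
read a: {q3}
read a: {q0, q2, q3}
read b: {q0, q2, q3}
read a: {q0, q2, q3}
read b: {q0, q2, q3}
read a: {q0, q2, q3}
read a: {q0, q2, q3}
read b: {q0, q2, q3}
read b: {q0, q2, q3}
read b: {q0, q2, q3}
read b: {q0, q2, q3}
Final reachable set {q0, q2, q3} has 3 states.

3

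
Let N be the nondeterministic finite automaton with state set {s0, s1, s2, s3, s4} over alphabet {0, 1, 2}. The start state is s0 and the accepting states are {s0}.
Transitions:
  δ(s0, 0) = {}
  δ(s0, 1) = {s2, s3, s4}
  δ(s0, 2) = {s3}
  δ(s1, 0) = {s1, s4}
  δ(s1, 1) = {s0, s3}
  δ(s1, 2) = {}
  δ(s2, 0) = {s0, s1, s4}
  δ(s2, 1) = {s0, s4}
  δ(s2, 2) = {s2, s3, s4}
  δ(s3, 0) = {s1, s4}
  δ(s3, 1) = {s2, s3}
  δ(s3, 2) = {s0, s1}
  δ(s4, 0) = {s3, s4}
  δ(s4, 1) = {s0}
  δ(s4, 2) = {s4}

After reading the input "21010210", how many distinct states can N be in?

Start: {s0}
read 2: {s3}
read 1: {s2, s3}
read 0: {s0, s1, s4}
read 1: {s0, s2, s3, s4}
read 0: {s0, s1, s3, s4}
read 2: {s0, s1, s3, s4}
read 1: {s0, s2, s3, s4}
read 0: {s0, s1, s3, s4}
Final reachable set {s0, s1, s3, s4} has 4 states.

4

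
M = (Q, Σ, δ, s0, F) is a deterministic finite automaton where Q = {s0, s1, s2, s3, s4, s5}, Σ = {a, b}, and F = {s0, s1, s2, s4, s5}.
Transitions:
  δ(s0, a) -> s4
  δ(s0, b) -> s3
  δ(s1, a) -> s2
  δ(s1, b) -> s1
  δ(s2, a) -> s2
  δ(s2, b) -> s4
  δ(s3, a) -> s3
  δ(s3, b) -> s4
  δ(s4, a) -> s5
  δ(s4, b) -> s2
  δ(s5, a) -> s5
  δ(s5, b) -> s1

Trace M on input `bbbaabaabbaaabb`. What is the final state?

s2

s0 --b--> s3
s3 --b--> s4
s4 --b--> s2
s2 --a--> s2
s2 --a--> s2
s2 --b--> s4
s4 --a--> s5
s5 --a--> s5
s5 --b--> s1
s1 --b--> s1
s1 --a--> s2
s2 --a--> s2
s2 --a--> s2
s2 --b--> s4
s4 --b--> s2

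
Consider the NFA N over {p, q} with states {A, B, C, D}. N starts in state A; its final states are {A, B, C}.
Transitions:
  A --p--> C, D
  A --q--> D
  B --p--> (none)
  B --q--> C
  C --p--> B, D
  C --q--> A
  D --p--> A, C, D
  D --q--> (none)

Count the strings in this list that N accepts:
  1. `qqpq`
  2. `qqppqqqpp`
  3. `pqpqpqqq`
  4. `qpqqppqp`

`qqpq`: rejected
`qqppqqqpp`: rejected
`pqpqpqqq`: rejected
`qpqqppqp`: accepted

1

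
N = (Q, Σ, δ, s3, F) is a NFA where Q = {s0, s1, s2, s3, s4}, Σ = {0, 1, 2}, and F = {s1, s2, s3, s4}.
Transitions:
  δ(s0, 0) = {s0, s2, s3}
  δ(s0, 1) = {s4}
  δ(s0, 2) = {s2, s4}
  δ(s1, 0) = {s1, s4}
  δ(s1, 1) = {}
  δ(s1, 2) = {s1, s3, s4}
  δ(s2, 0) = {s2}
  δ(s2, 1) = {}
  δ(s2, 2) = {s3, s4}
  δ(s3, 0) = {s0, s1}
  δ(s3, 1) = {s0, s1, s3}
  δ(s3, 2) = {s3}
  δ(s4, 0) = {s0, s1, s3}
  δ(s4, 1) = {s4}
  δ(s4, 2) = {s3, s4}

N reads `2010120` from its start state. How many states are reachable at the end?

5

Start: {s3}
read 2: {s3}
read 0: {s0, s1}
read 1: {s4}
read 0: {s0, s1, s3}
read 1: {s0, s1, s3, s4}
read 2: {s1, s2, s3, s4}
read 0: {s0, s1, s2, s3, s4}
Final reachable set {s0, s1, s2, s3, s4} has 5 states.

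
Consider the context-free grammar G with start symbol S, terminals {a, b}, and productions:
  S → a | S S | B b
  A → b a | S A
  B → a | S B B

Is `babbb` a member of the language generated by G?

no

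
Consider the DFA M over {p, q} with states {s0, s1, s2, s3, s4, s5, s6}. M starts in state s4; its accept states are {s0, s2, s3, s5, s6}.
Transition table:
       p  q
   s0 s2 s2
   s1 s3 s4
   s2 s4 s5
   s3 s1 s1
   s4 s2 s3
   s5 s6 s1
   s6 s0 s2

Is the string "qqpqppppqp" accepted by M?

s4 --q--> s3
s3 --q--> s1
s1 --p--> s3
s3 --q--> s1
s1 --p--> s3
s3 --p--> s1
s1 --p--> s3
s3 --p--> s1
s1 --q--> s4
s4 --p--> s2
End in state s2, which is an accepting state.

accepted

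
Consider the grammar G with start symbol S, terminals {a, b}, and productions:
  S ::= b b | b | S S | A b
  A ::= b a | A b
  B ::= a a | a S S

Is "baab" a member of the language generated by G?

no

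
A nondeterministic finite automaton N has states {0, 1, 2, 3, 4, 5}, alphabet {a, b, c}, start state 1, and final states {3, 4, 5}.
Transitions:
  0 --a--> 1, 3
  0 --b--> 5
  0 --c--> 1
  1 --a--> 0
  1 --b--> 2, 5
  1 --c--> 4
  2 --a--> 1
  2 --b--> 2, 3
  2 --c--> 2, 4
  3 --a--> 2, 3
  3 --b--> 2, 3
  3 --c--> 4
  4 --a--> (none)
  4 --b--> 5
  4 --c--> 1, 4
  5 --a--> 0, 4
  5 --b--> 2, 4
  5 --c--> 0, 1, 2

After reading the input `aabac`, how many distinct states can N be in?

3

Start: {1}
read a: {0}
read a: {1, 3}
read b: {2, 3, 5}
read a: {0, 1, 2, 3, 4}
read c: {1, 2, 4}
Final reachable set {1, 2, 4} has 3 states.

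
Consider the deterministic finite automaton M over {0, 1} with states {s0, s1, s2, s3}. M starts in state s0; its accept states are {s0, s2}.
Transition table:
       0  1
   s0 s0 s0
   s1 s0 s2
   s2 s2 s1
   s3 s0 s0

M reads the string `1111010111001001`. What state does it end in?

s0

s0 --1--> s0
s0 --1--> s0
s0 --1--> s0
s0 --1--> s0
s0 --0--> s0
s0 --1--> s0
s0 --0--> s0
s0 --1--> s0
s0 --1--> s0
s0 --1--> s0
s0 --0--> s0
s0 --0--> s0
s0 --1--> s0
s0 --0--> s0
s0 --0--> s0
s0 --1--> s0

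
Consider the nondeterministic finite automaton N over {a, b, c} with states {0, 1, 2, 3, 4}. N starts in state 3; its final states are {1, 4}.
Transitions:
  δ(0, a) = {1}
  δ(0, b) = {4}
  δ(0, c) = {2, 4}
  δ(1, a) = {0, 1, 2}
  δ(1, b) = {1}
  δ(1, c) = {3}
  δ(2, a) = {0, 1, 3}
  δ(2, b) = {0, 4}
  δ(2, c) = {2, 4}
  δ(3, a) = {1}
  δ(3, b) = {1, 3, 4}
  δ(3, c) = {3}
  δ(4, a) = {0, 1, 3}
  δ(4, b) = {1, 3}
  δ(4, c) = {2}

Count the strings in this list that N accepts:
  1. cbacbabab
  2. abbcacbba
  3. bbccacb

3

cbacbabab: accepted
abbcacbba: accepted
bbccacb: accepted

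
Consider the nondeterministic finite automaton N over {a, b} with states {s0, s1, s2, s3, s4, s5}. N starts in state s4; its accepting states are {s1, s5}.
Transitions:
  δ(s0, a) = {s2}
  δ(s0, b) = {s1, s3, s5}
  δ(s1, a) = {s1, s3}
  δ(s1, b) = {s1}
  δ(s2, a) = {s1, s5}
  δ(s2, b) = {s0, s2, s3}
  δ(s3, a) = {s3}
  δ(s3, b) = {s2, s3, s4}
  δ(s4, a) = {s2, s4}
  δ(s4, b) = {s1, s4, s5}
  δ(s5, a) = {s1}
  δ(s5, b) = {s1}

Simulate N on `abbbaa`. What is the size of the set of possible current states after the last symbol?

5

Start: {s4}
read a: {s2, s4}
read b: {s0, s1, s2, s3, s4, s5}
read b: {s0, s1, s2, s3, s4, s5}
read b: {s0, s1, s2, s3, s4, s5}
read a: {s1, s2, s3, s4, s5}
read a: {s1, s2, s3, s4, s5}
Final reachable set {s1, s2, s3, s4, s5} has 5 states.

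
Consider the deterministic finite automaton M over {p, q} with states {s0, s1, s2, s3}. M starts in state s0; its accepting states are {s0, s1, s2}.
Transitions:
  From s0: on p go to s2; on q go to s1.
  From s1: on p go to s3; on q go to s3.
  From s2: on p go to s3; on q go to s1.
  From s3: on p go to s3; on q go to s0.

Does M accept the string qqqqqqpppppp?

s0 --q--> s1
s1 --q--> s3
s3 --q--> s0
s0 --q--> s1
s1 --q--> s3
s3 --q--> s0
s0 --p--> s2
s2 --p--> s3
s3 --p--> s3
s3 --p--> s3
s3 --p--> s3
s3 --p--> s3
End in state s3, which is not an accepting state.

rejected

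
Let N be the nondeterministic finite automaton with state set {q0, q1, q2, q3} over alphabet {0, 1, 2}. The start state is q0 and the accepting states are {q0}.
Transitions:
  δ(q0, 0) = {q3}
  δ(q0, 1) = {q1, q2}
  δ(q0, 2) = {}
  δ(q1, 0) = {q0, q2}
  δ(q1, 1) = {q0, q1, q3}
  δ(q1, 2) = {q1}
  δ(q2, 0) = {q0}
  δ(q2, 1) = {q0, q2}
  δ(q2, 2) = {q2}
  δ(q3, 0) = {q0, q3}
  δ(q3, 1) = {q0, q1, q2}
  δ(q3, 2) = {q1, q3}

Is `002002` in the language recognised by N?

rejected

Start: {q0}
read 0: {q3}
read 0: {q0, q3}
read 2: {q1, q3}
read 0: {q0, q2, q3}
read 0: {q0, q3}
read 2: {q1, q3}
Reachable ∩ accepting = {} — empty.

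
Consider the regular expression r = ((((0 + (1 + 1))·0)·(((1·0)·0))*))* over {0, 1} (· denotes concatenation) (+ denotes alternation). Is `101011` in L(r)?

no

101011 cannot be split into zero or more pieces each matching (((0+(1+1))·0)·(((1·0)·0))*).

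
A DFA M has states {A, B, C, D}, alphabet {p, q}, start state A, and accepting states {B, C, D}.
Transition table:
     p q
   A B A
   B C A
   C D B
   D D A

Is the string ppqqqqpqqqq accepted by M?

A --p--> B
B --p--> C
C --q--> B
B --q--> A
A --q--> A
A --q--> A
A --p--> B
B --q--> A
A --q--> A
A --q--> A
A --q--> A
End in state A, which is not an accepting state.

rejected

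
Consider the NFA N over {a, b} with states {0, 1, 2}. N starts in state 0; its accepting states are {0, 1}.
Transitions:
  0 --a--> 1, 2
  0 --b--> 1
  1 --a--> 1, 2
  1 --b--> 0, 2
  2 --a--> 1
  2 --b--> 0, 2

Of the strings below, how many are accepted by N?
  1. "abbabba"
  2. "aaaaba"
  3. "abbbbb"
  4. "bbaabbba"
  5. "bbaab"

5

"abbabba": accepted
"aaaaba": accepted
"abbbbb": accepted
"bbaabbba": accepted
"bbaab": accepted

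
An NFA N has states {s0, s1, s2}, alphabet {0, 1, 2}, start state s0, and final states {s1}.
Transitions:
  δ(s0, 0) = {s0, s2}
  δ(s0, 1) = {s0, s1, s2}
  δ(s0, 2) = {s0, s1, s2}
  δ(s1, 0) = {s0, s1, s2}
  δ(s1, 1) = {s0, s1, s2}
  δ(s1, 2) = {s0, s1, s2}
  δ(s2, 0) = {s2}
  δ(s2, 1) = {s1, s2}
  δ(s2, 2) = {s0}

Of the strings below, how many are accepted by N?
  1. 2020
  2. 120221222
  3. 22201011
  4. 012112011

2020: accepted
120221222: accepted
22201011: accepted
012112011: accepted

4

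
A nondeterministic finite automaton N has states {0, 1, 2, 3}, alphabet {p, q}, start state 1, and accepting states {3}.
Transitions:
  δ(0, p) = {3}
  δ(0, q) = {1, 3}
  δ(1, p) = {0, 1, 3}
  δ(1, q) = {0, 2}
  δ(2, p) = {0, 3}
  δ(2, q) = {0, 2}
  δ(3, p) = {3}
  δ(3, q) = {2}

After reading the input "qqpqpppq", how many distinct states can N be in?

Start: {1}
read q: {0, 2}
read q: {0, 1, 2, 3}
read p: {0, 1, 3}
read q: {0, 1, 2, 3}
read p: {0, 1, 3}
read p: {0, 1, 3}
read p: {0, 1, 3}
read q: {0, 1, 2, 3}
Final reachable set {0, 1, 2, 3} has 4 states.

4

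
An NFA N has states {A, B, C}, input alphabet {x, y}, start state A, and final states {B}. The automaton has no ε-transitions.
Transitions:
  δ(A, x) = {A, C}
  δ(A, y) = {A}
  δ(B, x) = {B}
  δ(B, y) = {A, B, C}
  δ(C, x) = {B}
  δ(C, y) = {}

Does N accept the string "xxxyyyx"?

Start: {A}
read x: {A, C}
read x: {A, B, C}
read x: {A, B, C}
read y: {A, B, C}
read y: {A, B, C}
read y: {A, B, C}
read x: {A, B, C}
Reachable ∩ accepting = {B} — nonempty.

accepted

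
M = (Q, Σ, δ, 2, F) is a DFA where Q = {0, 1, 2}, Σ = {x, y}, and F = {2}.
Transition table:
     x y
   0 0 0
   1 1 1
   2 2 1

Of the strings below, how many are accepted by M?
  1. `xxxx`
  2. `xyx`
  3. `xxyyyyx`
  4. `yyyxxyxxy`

1

`xxxx`: accepted
`xyx`: rejected
`xxyyyyx`: rejected
`yyyxxyxxy`: rejected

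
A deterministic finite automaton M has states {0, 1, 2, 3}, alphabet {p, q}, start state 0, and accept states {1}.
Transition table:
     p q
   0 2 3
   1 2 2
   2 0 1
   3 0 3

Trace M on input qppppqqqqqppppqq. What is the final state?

0 --q--> 3
3 --p--> 0
0 --p--> 2
2 --p--> 0
0 --p--> 2
2 --q--> 1
1 --q--> 2
2 --q--> 1
1 --q--> 2
2 --q--> 1
1 --p--> 2
2 --p--> 0
0 --p--> 2
2 --p--> 0
0 --q--> 3
3 --q--> 3

3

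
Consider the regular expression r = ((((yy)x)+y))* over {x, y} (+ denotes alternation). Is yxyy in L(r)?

no

yxyy cannot be split into zero or more pieces each matching (((yy)x)+y).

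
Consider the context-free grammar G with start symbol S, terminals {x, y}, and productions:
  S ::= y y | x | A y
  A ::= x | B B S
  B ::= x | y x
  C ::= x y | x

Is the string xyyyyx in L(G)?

no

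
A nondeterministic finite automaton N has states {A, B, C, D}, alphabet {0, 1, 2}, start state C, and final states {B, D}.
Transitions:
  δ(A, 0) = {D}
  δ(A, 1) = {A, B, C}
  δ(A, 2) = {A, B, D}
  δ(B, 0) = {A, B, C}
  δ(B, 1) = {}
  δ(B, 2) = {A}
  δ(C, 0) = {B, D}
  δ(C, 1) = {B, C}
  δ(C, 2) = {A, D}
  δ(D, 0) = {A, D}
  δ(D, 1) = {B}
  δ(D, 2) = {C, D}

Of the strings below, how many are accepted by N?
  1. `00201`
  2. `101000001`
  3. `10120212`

3

`00201`: accepted
`101000001`: accepted
`10120212`: accepted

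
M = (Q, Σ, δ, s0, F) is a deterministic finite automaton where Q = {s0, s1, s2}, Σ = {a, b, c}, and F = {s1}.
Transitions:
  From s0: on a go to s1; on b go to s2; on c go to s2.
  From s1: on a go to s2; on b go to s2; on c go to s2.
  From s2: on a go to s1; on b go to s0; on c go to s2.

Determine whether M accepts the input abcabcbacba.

accepted

s0 --a--> s1
s1 --b--> s2
s2 --c--> s2
s2 --a--> s1
s1 --b--> s2
s2 --c--> s2
s2 --b--> s0
s0 --a--> s1
s1 --c--> s2
s2 --b--> s0
s0 --a--> s1
End in state s1, which is an accepting state.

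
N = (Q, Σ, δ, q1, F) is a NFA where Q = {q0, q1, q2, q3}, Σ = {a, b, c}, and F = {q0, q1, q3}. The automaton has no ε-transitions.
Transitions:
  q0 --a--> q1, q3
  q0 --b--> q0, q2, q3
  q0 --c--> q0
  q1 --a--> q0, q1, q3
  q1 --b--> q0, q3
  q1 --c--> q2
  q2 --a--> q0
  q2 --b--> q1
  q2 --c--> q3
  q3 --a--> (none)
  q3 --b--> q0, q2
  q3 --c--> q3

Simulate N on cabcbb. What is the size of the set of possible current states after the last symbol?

4

Start: {q1}
read c: {q2}
read a: {q0}
read b: {q0, q2, q3}
read c: {q0, q3}
read b: {q0, q2, q3}
read b: {q0, q1, q2, q3}
Final reachable set {q0, q1, q2, q3} has 4 states.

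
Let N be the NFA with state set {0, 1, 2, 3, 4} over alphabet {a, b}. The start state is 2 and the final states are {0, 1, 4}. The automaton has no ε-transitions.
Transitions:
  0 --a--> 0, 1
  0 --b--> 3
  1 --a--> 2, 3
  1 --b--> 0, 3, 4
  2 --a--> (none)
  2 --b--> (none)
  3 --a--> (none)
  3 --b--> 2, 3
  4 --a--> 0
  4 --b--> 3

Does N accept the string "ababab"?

rejected

Start: {2}
read a: {}
The reachable set is empty and stays empty for the remaining 5 symbols.
Reachable ∩ accepting = {} — empty.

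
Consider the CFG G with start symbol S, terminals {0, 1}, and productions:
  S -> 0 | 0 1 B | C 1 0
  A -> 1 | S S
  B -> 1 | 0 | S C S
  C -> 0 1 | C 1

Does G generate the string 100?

no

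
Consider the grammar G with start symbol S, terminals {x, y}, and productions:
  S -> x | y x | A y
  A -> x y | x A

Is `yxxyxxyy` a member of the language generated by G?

no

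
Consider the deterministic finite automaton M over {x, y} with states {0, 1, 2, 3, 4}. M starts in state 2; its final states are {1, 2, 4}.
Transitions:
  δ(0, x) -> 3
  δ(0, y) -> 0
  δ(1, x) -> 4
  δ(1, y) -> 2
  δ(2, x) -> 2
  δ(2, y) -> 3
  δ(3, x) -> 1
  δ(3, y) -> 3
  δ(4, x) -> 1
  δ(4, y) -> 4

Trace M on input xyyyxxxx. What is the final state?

2 --x--> 2
2 --y--> 3
3 --y--> 3
3 --y--> 3
3 --x--> 1
1 --x--> 4
4 --x--> 1
1 --x--> 4

4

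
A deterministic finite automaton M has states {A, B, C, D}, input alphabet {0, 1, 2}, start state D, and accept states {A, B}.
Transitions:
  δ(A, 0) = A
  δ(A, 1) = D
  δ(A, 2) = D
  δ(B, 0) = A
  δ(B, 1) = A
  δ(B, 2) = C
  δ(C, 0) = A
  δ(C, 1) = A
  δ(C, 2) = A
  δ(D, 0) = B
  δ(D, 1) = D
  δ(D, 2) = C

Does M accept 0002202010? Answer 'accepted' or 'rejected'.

D --0--> B
B --0--> A
A --0--> A
A --2--> D
D --2--> C
C --0--> A
A --2--> D
D --0--> B
B --1--> A
A --0--> A
End in state A, which is an accepting state.

accepted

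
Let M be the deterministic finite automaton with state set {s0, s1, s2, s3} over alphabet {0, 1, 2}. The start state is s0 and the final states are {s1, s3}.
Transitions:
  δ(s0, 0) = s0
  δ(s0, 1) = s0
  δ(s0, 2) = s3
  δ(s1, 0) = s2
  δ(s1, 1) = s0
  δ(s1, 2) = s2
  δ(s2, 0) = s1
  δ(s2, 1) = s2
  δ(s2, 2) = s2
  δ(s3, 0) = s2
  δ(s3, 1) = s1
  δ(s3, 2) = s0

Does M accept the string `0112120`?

s0 --0--> s0
s0 --1--> s0
s0 --1--> s0
s0 --2--> s3
s3 --1--> s1
s1 --2--> s2
s2 --0--> s1
End in state s1, which is an accepting state.

accepted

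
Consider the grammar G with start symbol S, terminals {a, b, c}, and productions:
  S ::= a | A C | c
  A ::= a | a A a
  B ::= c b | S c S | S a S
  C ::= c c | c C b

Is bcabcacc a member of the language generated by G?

no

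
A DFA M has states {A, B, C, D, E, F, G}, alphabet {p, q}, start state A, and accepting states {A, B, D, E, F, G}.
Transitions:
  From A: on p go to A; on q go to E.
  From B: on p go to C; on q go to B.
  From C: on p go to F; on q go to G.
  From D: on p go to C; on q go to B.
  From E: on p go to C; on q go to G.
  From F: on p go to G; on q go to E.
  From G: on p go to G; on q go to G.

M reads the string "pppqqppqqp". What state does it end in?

G

A --p--> A
A --p--> A
A --p--> A
A --q--> E
E --q--> G
G --p--> G
G --p--> G
G --q--> G
G --q--> G
G --p--> G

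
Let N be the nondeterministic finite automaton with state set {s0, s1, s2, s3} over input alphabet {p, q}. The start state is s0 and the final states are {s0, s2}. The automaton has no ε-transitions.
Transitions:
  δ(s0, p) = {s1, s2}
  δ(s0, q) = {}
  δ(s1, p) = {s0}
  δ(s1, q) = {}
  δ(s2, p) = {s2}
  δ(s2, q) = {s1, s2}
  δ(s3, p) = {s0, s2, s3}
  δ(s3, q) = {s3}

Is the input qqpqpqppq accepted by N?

rejected

Start: {s0}
read q: {}
The reachable set is empty and stays empty for the remaining 8 symbols.
Reachable ∩ accepting = {} — empty.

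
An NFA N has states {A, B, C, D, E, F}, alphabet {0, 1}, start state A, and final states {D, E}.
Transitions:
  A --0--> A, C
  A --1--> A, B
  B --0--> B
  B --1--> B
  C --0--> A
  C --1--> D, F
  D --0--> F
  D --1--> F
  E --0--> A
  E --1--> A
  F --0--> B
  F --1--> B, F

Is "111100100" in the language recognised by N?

Start: {A}
read 1: {A, B}
read 1: {A, B}
read 1: {A, B}
read 1: {A, B}
read 0: {A, B, C}
read 0: {A, B, C}
read 1: {A, B, D, F}
read 0: {A, B, C, F}
read 0: {A, B, C}
Reachable ∩ accepting = {} — empty.

rejected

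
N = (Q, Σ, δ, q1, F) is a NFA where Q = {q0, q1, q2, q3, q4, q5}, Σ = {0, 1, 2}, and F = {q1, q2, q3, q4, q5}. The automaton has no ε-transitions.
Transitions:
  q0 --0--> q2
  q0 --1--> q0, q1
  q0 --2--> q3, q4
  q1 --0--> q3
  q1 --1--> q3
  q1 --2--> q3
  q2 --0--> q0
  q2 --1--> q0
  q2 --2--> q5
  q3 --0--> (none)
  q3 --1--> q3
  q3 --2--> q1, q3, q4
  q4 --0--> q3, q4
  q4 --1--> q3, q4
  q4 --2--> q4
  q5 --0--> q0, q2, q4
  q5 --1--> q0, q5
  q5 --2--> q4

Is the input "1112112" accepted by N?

accepted

Start: {q1}
read 1: {q3}
read 1: {q3}
read 1: {q3}
read 2: {q1, q3, q4}
read 1: {q3, q4}
read 1: {q3, q4}
read 2: {q1, q3, q4}
Reachable ∩ accepting = {q1, q3, q4} — nonempty.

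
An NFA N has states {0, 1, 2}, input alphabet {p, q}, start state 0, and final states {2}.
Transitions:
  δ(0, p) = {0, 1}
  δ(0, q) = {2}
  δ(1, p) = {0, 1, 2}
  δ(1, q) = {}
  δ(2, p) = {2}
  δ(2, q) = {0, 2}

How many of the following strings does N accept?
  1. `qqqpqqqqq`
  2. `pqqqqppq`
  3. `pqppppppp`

3

`qqqpqqqqq`: accepted
`pqqqqppq`: accepted
`pqppppppp`: accepted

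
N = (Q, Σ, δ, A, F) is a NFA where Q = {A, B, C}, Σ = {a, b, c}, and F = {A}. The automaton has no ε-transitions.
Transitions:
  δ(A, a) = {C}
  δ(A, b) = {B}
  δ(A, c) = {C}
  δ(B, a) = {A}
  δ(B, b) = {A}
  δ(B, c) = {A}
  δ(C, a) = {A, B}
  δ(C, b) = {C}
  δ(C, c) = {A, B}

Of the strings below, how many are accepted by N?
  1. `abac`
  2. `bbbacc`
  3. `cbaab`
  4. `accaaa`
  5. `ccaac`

`abac`: accepted
`bbbacc`: accepted
`cbaab`: rejected
`accaaa`: accepted
`ccaac`: accepted

4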